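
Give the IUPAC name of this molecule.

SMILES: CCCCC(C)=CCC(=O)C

5-methylnon-4-en-2-one

Counting along the main chain through the carbonyl and the multiple bond gives 9 carbons: the parent is nonane.
A ketone (C=O on an internal carbon) is the principal characteristic group, giving the suffix -one.
A C=C double bond in the chain gives the infix -ene-.
Number the chain so that numbering from this end puts the carbonyl group at C-2 rather than C-8.
That gives the carbonyl at C-2; the double bond between C-4 and C-5; a methyl group at C-5.
Putting it together: 5-methylnon-4-en-2-one.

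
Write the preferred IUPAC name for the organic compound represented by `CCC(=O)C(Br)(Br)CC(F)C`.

Counting along the main chain through the carbonyl gives 7 carbons: the parent is heptane.
A ketone (C=O on an internal carbon) is the principal characteristic group, giving the suffix -one.
Number the chain so that numbering from this end puts the carbonyl group at C-3 rather than C-5.
With this numbering: the carbonyl at C-3; two bromo groups at C-4; a fluoro group at C-6.
Substituent prefixes are cited in alphabetical order (multiplying prefixes like di-/tri- are ignored for ordering).
The name is 4,4-dibromo-6-fluoroheptan-3-one.

4,4-dibromo-6-fluoroheptan-3-one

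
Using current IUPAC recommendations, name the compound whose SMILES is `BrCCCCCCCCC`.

The parent chain contains 9 carbons (nonane).
Number the chain so that the substituent locant set {1} is lower than {9} at the first point of difference.
This places a bromo group at C-1.
The name is 1-bromononane.

1-bromononane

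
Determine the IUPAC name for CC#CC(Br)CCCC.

The longest chain bearing the multiple bond is 8 carbons long (octane).
The chain contains a C≡C triple bond, so the unsaturation ending is -yne.
Number the chain so that numbering from this end puts the triple bond at C-2 rather than C-6.
This places the triple bond between C-2 and C-3; a bromo group at C-4.
Putting it together: 4-bromooct-2-yne.

4-bromooct-2-yne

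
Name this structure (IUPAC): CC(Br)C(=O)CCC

2-bromohexan-3-one

Counting along the main chain through the carbonyl gives 6 carbons: the parent is hexane.
The highest-priority functional group is a ketone (C=O on an internal carbon), so the name ends in -one.
The numbering direction is chosen so that numbering from this end puts the carbonyl group at C-3 rather than C-4.
With this numbering: the carbonyl at C-3; a bromo group at C-2.
The name is 2-bromohexan-3-one.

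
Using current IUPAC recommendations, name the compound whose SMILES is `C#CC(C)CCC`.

The longest carbon chain that includes the multiple bond has 6 carbons, so the parent hydride is hexane.
A C≡C triple bond in the chain gives the infix -yne-.
The numbering direction is chosen so that numbering from this end puts the triple bond at C-1 rather than C-5.
That gives the triple bond between C-1 and C-2; a methyl group at C-3.
Assembling the pieces gives 3-methylhex-1-yne.

3-methylhex-1-yne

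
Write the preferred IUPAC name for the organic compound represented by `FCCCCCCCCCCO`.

The longest chain bearing the –OH group is 10 carbons long (decane).
The highest-priority functional group is an alcohol (–OH), so the name ends in -ol.
Choose the numbering such that numbering from this end puts the hydroxyl group at C-1 rather than C-10.
That gives the hydroxyl at C-1; a fluoro group at C-10.
Assembling the pieces gives 10-fluorodecan-1-ol.

10-fluorodecan-1-ol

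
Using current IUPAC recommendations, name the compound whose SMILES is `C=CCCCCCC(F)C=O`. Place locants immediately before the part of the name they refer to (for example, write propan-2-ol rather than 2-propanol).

Counting along the main chain through the –CHO group and the multiple bond gives 9 carbons: the parent is nonane.
The highest-priority functional group is an aldehyde (terminal –CHO), so the name ends in -al.
The chain contains a C=C double bond, so the unsaturation ending is -ene.
The numbering direction is chosen so that the aldehyde carbon is C-1 by definition.
This places the double bond between C-8 and C-9; a fluoro group at C-2.
The name is 2-fluoronon-8-enal.

2-fluoronon-8-enal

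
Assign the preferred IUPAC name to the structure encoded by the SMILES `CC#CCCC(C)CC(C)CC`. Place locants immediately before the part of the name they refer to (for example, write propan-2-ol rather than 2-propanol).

6,8-dimethyldec-2-yne

Counting along the main chain through the multiple bond gives 10 carbons: the parent is decane.
A C≡C triple bond in the chain gives the infix -yne-.
Number the chain so that numbering from this end puts the triple bond at C-2 rather than C-8.
This places the triple bond between C-2 and C-3; methyl groups at C-6 and C-8.
The name is 6,8-dimethyldec-2-yne.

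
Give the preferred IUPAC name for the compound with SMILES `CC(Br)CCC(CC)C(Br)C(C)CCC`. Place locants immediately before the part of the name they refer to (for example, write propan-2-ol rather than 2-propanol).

2,6-dibromo-5-ethyl-7-methyldecane

The longest carbon chain is 10 atoms: the parent is decane.
Choose the numbering such that the substituent locant set {2,5,6,7} is lower than {4,5,6,9} at the first point of difference.
With this numbering: bromo groups at C-2 and C-6; an ethyl group at C-5; a methyl group at C-7.
The substituents are ordered alphabetically, ignoring any di-/tri- multipliers.
The name is 2,6-dibromo-5-ethyl-7-methyldecane.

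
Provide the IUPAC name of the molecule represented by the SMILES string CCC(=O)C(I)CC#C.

4-iodohept-6-yn-3-one

The longest carbon chain that includes the carbonyl and the multiple bond has 7 carbons, so the parent hydride is heptane.
The highest-priority functional group is a ketone (C=O on an internal carbon), so the name ends in -one.
The chain contains a C≡C triple bond, so the unsaturation ending is -yne.
Choose the numbering such that numbering from this end puts the carbonyl group at C-3 rather than C-5.
With this numbering: the carbonyl at C-3; the triple bond between C-6 and C-7; an iodo group at C-4.
Assembling the pieces gives 4-iodohept-6-yn-3-one.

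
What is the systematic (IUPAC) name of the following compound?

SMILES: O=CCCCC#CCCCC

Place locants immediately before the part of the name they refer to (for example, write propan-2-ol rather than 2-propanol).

dec-5-ynal

The longest chain bearing the –CHO group and the multiple bond is 10 carbons long (decane).
An aldehyde (terminal –CHO) is the principal characteristic group, giving the suffix -al.
The chain contains a C≡C triple bond, so the unsaturation ending is -yne.
Choose the numbering such that the aldehyde carbon is C-1 by definition.
That gives the triple bond between C-5 and C-6.
The name is dec-5-ynal.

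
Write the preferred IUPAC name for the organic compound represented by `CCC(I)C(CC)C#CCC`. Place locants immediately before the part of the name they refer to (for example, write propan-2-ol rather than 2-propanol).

5-ethyl-6-iodooct-3-yne

Counting along the main chain through the multiple bond gives 8 carbons: the parent is octane.
A C≡C triple bond in the chain gives the infix -yne-.
Choose the numbering such that numbering from this end puts the triple bond at C-3 rather than C-5.
This places the triple bond between C-3 and C-4; an ethyl group at C-5; an iodo group at C-6.
The substituents are ordered alphabetically, ignoring any di-/tri- multipliers.
Putting it together: 5-ethyl-6-iodooct-3-yne.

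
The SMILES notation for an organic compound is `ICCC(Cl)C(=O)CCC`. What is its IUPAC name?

The longest chain bearing the carbonyl is 7 carbons long (heptane).
A ketone (C=O on an internal carbon) is the principal characteristic group, giving the suffix -one.
The numbering direction is chosen so that the substituent locant set {1,3} is lower than {5,7} at the first point of difference.
That gives the carbonyl at C-4; a chloro group at C-3; an iodo group at C-1.
Prefixes are listed alphabetically: chloro, iodo.
Putting it together: 3-chloro-1-iodoheptan-4-one.

3-chloro-1-iodoheptan-4-one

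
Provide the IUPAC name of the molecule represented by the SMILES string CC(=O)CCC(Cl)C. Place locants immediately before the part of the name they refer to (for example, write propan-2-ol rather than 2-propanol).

5-chlorohexan-2-one

Counting along the main chain through the carbonyl gives 6 carbons: the parent is hexane.
A ketone (C=O on an internal carbon) is the principal characteristic group, giving the suffix -one.
The numbering direction is chosen so that numbering from this end puts the carbonyl group at C-2 rather than C-5.
With this numbering: the carbonyl at C-2; a chloro group at C-5.
Putting it together: 5-chlorohexan-2-one.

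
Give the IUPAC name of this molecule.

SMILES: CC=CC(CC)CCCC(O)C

The longest chain bearing the –OH group and the multiple bond is 9 carbons long (nonane).
The highest-priority functional group is an alcohol (–OH), so the name ends in -ol.
The chain contains a C=C double bond, so the unsaturation ending is -ene.
Number the chain so that numbering from this end puts the hydroxyl group at C-2 rather than C-8.
That gives the hydroxyl at C-2; the double bond between C-7 and C-8; an ethyl group at C-6.
Putting it together: 6-ethylnon-7-en-2-ol.

6-ethylnon-7-en-2-ol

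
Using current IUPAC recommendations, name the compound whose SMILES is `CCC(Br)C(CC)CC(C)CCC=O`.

The longest chain bearing the –CHO group is 9 carbons long (nonane).
An aldehyde (terminal –CHO) is the principal characteristic group, giving the suffix -al.
Number the chain so that the aldehyde carbon is C-1 by definition.
With this numbering: a bromo group at C-7; an ethyl group at C-6; a methyl group at C-4.
Prefixes are listed alphabetically: bromo, ethyl, methyl.
Assembling the pieces gives 7-bromo-6-ethyl-4-methylnonanal.

7-bromo-6-ethyl-4-methylnonanal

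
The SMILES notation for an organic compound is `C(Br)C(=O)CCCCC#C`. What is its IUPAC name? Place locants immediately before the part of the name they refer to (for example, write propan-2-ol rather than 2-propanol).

The longest carbon chain that includes the carbonyl and the multiple bond has 8 carbons, so the parent hydride is octane.
A ketone (C=O on an internal carbon) is the principal characteristic group, giving the suffix -one.
There is one C≡C triple bond, indicated by the ending -yne.
Number the chain so that numbering from this end puts the carbonyl group at C-2 rather than C-7.
That gives the carbonyl at C-2; the triple bond between C-7 and C-8; a bromo group at C-1.
The name is 1-bromooct-7-yn-2-one.

1-bromooct-7-yn-2-one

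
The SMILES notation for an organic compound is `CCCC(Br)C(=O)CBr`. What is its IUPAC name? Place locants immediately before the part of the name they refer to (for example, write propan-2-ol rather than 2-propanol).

1,3-dibromohexan-2-one

The longest chain bearing the carbonyl is 6 carbons long (hexane).
A ketone (C=O on an internal carbon) is the principal characteristic group, giving the suffix -one.
Number the chain so that numbering from this end puts the carbonyl group at C-2 rather than C-5.
This places the carbonyl at C-2; bromo groups at C-1 and C-3.
Putting it together: 1,3-dibromohexan-2-one.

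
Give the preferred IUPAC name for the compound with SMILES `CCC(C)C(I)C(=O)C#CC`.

The longest chain bearing the carbonyl and the multiple bond is 8 carbons long (octane).
The principal characteristic group is a ketone (C=O on an internal carbon), named with the suffix -one.
A C≡C triple bond in the chain gives the infix -yne-.
Choose the numbering such that numbering from this end puts the carbonyl group at C-4 rather than C-5.
This places the carbonyl at C-4; the triple bond between C-2 and C-3; an iodo group at C-5; a methyl group at C-6.
Substituent prefixes are cited in alphabetical order (multiplying prefixes like di-/tri- are ignored for ordering).
The name is 5-iodo-6-methyloct-2-yn-4-one.

5-iodo-6-methyloct-2-yn-4-one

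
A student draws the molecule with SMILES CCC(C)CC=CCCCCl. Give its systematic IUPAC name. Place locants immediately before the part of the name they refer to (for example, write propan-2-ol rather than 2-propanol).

1-chloro-7-methylnon-4-ene

Counting along the main chain through the multiple bond gives 9 carbons: the parent is nonane.
A C=C double bond in the chain gives the infix -ene-.
The numbering direction is chosen so that numbering from this end puts the double bond at C-4 rather than C-5.
That gives the double bond between C-4 and C-5; a chloro group at C-1; a methyl group at C-7.
The substituents are ordered alphabetically, ignoring any di-/tri- multipliers.
Putting it together: 1-chloro-7-methylnon-4-ene.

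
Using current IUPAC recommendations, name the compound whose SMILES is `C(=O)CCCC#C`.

hex-5-ynal

The longest carbon chain that includes the –CHO group and the multiple bond has 6 carbons, so the parent hydride is hexane.
An aldehyde (terminal –CHO) is the principal characteristic group, giving the suffix -al.
The chain contains a C≡C triple bond, so the unsaturation ending is -yne.
The numbering direction is chosen so that the aldehyde carbon is C-1 by definition.
With this numbering: the triple bond between C-5 and C-6.
Putting it together: hex-5-ynal.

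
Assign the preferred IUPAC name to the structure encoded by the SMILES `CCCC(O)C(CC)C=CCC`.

5-ethylnon-6-en-4-ol

The longest carbon chain that includes the –OH group and the multiple bond has 9 carbons, so the parent hydride is nonane.
An alcohol (–OH) is the principal characteristic group, giving the suffix -ol.
The chain contains a C=C double bond, so the unsaturation ending is -ene.
The numbering direction is chosen so that numbering from this end puts the hydroxyl group at C-4 rather than C-6.
That gives the hydroxyl at C-4; the double bond between C-6 and C-7; an ethyl group at C-5.
The name is 5-ethylnon-6-en-4-ol.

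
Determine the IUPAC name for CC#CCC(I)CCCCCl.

9-chloro-5-iodonon-2-yne

The longest carbon chain that includes the multiple bond has 9 carbons, so the parent hydride is nonane.
The chain contains a C≡C triple bond, so the unsaturation ending is -yne.
The numbering direction is chosen so that numbering from this end puts the triple bond at C-2 rather than C-7.
That gives the triple bond between C-2 and C-3; a chloro group at C-9; an iodo group at C-5.
Prefixes are listed alphabetically: chloro, iodo.
Assembling the pieces gives 9-chloro-5-iodonon-2-yne.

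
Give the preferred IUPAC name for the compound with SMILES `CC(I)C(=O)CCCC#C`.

The longest carbon chain that includes the carbonyl and the multiple bond has 8 carbons, so the parent hydride is octane.
A ketone (C=O on an internal carbon) is the principal characteristic group, giving the suffix -one.
A C≡C triple bond in the chain gives the infix -yne-.
The numbering direction is chosen so that numbering from this end puts the carbonyl group at C-3 rather than C-6.
That gives the carbonyl at C-3; the triple bond between C-7 and C-8; an iodo group at C-2.
Putting it together: 2-iodooct-7-yn-3-one.

2-iodooct-7-yn-3-one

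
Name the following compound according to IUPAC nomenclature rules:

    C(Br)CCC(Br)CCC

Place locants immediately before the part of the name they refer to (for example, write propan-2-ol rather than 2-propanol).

The longest carbon chain is 7 atoms: the parent is heptane.
The numbering direction is chosen so that the substituent locant set {1,4} is lower than {4,7} at the first point of difference.
This places bromo groups at C-1 and C-4.
The name is 1,4-dibromoheptane.

1,4-dibromoheptane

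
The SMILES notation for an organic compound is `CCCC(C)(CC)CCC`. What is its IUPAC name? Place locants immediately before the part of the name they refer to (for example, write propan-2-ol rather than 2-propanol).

4-ethyl-4-methylheptane

The parent chain contains 7 carbons (heptane).
Numbering from either end gives identical locants here.
This places an ethyl group at C-4; a methyl group at C-4.
The substituents are ordered alphabetically, ignoring any di-/tri- multipliers.
Assembling the pieces gives 4-ethyl-4-methylheptane.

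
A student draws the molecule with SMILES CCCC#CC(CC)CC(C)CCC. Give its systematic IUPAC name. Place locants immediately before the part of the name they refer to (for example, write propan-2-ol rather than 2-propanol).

The longest chain bearing the multiple bond is 11 carbons long (undecane).
There is one C≡C triple bond, indicated by the ending -yne.
Choose the numbering such that numbering from this end puts the triple bond at C-4 rather than C-7.
That gives the triple bond between C-4 and C-5; an ethyl group at C-6; a methyl group at C-8.
Prefixes are listed alphabetically: ethyl, methyl.
Putting it together: 6-ethyl-8-methylundec-4-yne.

6-ethyl-8-methylundec-4-yne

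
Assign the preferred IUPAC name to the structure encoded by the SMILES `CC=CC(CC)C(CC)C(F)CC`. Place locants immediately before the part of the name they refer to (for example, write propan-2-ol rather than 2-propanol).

The longest chain bearing the multiple bond is 8 carbons long (octane).
The chain contains a C=C double bond, so the unsaturation ending is -ene.
The numbering direction is chosen so that numbering from this end puts the double bond at C-2 rather than C-6.
This places the double bond between C-2 and C-3; ethyl groups at C-4 and C-5; a fluoro group at C-6.
The substituents are ordered alphabetically, ignoring any di-/tri- multipliers.
Putting it together: 4,5-diethyl-6-fluorooct-2-ene.

4,5-diethyl-6-fluorooct-2-ene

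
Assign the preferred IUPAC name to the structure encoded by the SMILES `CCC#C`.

Counting along the main chain through the multiple bond gives 4 carbons: the parent is butane.
A C≡C triple bond in the chain gives the infix -yne-.
Number the chain so that numbering from this end puts the triple bond at C-1 rather than C-3.
This places the triple bond between C-1 and C-2.
Putting it together: but-1-yne.

but-1-yne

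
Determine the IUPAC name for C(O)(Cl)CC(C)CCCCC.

1-chloro-3-methyloctan-1-ol

Counting along the main chain through the –OH group gives 8 carbons: the parent is octane.
An alcohol (–OH) is the principal characteristic group, giving the suffix -ol.
Choose the numbering such that numbering from this end puts the hydroxyl group at C-1 rather than C-8.
With this numbering: the hydroxyl at C-1; a chloro group at C-1; a methyl group at C-3.
The substituents are ordered alphabetically, ignoring any di-/tri- multipliers.
Assembling the pieces gives 1-chloro-3-methyloctan-1-ol.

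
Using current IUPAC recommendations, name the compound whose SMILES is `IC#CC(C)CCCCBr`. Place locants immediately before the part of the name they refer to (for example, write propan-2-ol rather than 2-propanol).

7-bromo-1-iodo-3-methylhept-1-yne

The longest chain bearing the multiple bond is 7 carbons long (heptane).
There is one C≡C triple bond, indicated by the ending -yne.
Number the chain so that numbering from this end puts the triple bond at C-1 rather than C-6.
That gives the triple bond between C-1 and C-2; a bromo group at C-7; an iodo group at C-1; a methyl group at C-3.
The substituents are ordered alphabetically, ignoring any di-/tri- multipliers.
Assembling the pieces gives 7-bromo-1-iodo-3-methylhept-1-yne.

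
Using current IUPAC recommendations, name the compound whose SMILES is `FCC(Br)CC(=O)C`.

4-bromo-5-fluoropentan-2-one

The longest chain bearing the carbonyl is 5 carbons long (pentane).
A ketone (C=O on an internal carbon) is the principal characteristic group, giving the suffix -one.
The numbering direction is chosen so that numbering from this end puts the carbonyl group at C-2 rather than C-4.
With this numbering: the carbonyl at C-2; a bromo group at C-4; a fluoro group at C-5.
Substituent prefixes are cited in alphabetical order (multiplying prefixes like di-/tri- are ignored for ordering).
Putting it together: 4-bromo-5-fluoropentan-2-one.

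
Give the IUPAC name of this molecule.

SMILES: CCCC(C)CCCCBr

1-bromo-5-methyloctane

The parent chain contains 8 carbons (octane).
Number the chain so that the substituent locant set {1,5} is lower than {4,8} at the first point of difference.
That gives a bromo group at C-1; a methyl group at C-5.
Substituent prefixes are cited in alphabetical order (multiplying prefixes like di-/tri- are ignored for ordering).
The name is 1-bromo-5-methyloctane.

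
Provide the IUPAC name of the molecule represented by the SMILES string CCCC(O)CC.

hexan-3-ol

The longest chain bearing the –OH group is 6 carbons long (hexane).
An alcohol (–OH) is the principal characteristic group, giving the suffix -ol.
The numbering direction is chosen so that numbering from this end puts the hydroxyl group at C-3 rather than C-4.
This places the hydroxyl at C-3.
Assembling the pieces gives hexan-3-ol.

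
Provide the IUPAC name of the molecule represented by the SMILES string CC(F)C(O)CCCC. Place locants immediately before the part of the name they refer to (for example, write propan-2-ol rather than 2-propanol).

The longest carbon chain that includes the –OH group has 7 carbons, so the parent hydride is heptane.
The principal characteristic group is an alcohol (–OH), named with the suffix -ol.
The numbering direction is chosen so that numbering from this end puts the hydroxyl group at C-3 rather than C-5.
That gives the hydroxyl at C-3; a fluoro group at C-2.
The name is 2-fluoroheptan-3-ol.

2-fluoroheptan-3-ol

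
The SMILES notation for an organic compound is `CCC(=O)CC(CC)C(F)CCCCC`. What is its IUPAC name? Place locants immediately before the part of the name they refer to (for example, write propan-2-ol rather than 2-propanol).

5-ethyl-6-fluoroundecan-3-one

The longest carbon chain that includes the carbonyl has 11 carbons, so the parent hydride is undecane.
The highest-priority functional group is a ketone (C=O on an internal carbon), so the name ends in -one.
Number the chain so that numbering from this end puts the carbonyl group at C-3 rather than C-9.
With this numbering: the carbonyl at C-3; an ethyl group at C-5; a fluoro group at C-6.
Substituent prefixes are cited in alphabetical order (multiplying prefixes like di-/tri- are ignored for ordering).
Putting it together: 5-ethyl-6-fluoroundecan-3-one.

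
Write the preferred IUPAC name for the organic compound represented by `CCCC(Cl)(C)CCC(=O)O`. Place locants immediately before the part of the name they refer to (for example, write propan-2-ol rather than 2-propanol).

The longest carbon chain that includes the –COOH group has 7 carbons, so the parent hydride is heptane.
The highest-priority functional group is a carboxylic acid (terminal –COOH), so the name ends in -oic acid.
Choose the numbering such that the carboxylic acid carbon is C-1 by definition.
With this numbering: a chloro group at C-4; a methyl group at C-4.
The substituents are ordered alphabetically, ignoring any di-/tri- multipliers.
The name is 4-chloro-4-methylheptanoic acid.

4-chloro-4-methylheptanoic acid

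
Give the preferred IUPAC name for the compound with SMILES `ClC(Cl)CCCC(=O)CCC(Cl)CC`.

1,1,8-trichlorodecan-5-one

The longest chain bearing the carbonyl is 10 carbons long (decane).
The principal characteristic group is a ketone (C=O on an internal carbon), named with the suffix -one.
Choose the numbering such that numbering from this end puts the carbonyl group at C-5 rather than C-6.
This places the carbonyl at C-5; chloro groups at C-1 (×2) and C-8.
Putting it together: 1,1,8-trichlorodecan-5-one.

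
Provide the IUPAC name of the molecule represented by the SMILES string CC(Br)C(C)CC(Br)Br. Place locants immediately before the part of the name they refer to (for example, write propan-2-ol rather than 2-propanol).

The longest carbon chain is 5 atoms: the parent is pentane.
Choose the numbering such that the substituent locant set {1,1,3,4} is lower than {2,3,5,5} at the first point of difference.
This places bromo groups at C-1 (×2) and C-4; a methyl group at C-3.
Substituent prefixes are cited in alphabetical order (multiplying prefixes like di-/tri- are ignored for ordering).
Assembling the pieces gives 1,1,4-tribromo-3-methylpentane.

1,1,4-tribromo-3-methylpentane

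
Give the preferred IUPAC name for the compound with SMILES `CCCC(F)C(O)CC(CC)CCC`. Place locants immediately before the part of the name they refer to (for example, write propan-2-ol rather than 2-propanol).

The longest carbon chain that includes the –OH group has 10 carbons, so the parent hydride is decane.
The highest-priority functional group is an alcohol (–OH), so the name ends in -ol.
The numbering direction is chosen so that numbering from this end puts the hydroxyl group at C-5 rather than C-6.
With this numbering: the hydroxyl at C-5; an ethyl group at C-7; a fluoro group at C-4.
Substituent prefixes are cited in alphabetical order (multiplying prefixes like di-/tri- are ignored for ordering).
Putting it together: 7-ethyl-4-fluorodecan-5-ol.

7-ethyl-4-fluorodecan-5-ol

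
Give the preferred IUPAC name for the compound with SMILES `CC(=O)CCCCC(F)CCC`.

The longest carbon chain that includes the carbonyl has 10 carbons, so the parent hydride is decane.
The highest-priority functional group is a ketone (C=O on an internal carbon), so the name ends in -one.
The numbering direction is chosen so that numbering from this end puts the carbonyl group at C-2 rather than C-9.
With this numbering: the carbonyl at C-2; a fluoro group at C-7.
The name is 7-fluorodecan-2-one.

7-fluorodecan-2-one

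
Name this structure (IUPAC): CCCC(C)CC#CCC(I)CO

2-iodo-7-methyldec-4-yn-1-ol

The longest carbon chain that includes the –OH group and the multiple bond has 10 carbons, so the parent hydride is decane.
The principal characteristic group is an alcohol (–OH), named with the suffix -ol.
There is one C≡C triple bond, indicated by the ending -yne.
The numbering direction is chosen so that numbering from this end puts the hydroxyl group at C-1 rather than C-10.
That gives the hydroxyl at C-1; the triple bond between C-4 and C-5; an iodo group at C-2; a methyl group at C-7.
Prefixes are listed alphabetically: iodo, methyl.
The name is 2-iodo-7-methyldec-4-yn-1-ol.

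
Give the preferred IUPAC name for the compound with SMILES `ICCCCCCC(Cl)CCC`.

The longest carbon chain is 10 atoms: the parent is decane.
Number the chain so that the substituent locant set {1,7} is lower than {4,10} at the first point of difference.
That gives a chloro group at C-7; an iodo group at C-1.
The substituents are ordered alphabetically, ignoring any di-/tri- multipliers.
Assembling the pieces gives 7-chloro-1-iododecane.

7-chloro-1-iododecane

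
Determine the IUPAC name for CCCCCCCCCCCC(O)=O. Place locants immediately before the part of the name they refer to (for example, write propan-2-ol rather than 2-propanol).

dodecanoic acid

The longest chain bearing the –COOH group is 12 carbons long (dodecane).
A carboxylic acid (terminal –COOH) is the principal characteristic group, giving the suffix -oic acid.
Choose the numbering such that the carboxylic acid carbon is C-1 by definition.
Assembling the pieces gives dodecanoic acid.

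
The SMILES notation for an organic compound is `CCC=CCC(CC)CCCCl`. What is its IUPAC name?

9-chloro-6-ethylnon-3-ene

The longest carbon chain that includes the multiple bond has 9 carbons, so the parent hydride is nonane.
The chain contains a C=C double bond, so the unsaturation ending is -ene.
The numbering direction is chosen so that numbering from this end puts the double bond at C-3 rather than C-6.
This places the double bond between C-3 and C-4; a chloro group at C-9; an ethyl group at C-6.
The substituents are ordered alphabetically, ignoring any di-/tri- multipliers.
Putting it together: 9-chloro-6-ethylnon-3-ene.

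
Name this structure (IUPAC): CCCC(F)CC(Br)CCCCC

The longest carbon chain is 11 atoms: the parent is undecane.
The numbering direction is chosen so that the substituent locant set {4,6} is lower than {6,8} at the first point of difference.
That gives a bromo group at C-6; a fluoro group at C-4.
Prefixes are listed alphabetically: bromo, fluoro.
Assembling the pieces gives 6-bromo-4-fluoroundecane.

6-bromo-4-fluoroundecane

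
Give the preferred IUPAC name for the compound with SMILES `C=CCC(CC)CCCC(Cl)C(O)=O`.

2-chloro-6-ethylnon-8-enoic acid

Counting along the main chain through the –COOH group and the multiple bond gives 9 carbons: the parent is nonane.
The principal characteristic group is a carboxylic acid (terminal –COOH), named with the suffix -oic acid.
There is one C=C double bond, indicated by the ending -ene.
Number the chain so that the carboxylic acid carbon is C-1 by definition.
This places the double bond between C-8 and C-9; a chloro group at C-2; an ethyl group at C-6.
Prefixes are listed alphabetically: chloro, ethyl.
The name is 2-chloro-6-ethylnon-8-enoic acid.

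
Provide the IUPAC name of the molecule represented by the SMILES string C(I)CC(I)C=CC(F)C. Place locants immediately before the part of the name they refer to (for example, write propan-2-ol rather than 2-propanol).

2-fluoro-5,7-diiodohept-3-ene

Counting along the main chain through the multiple bond gives 7 carbons: the parent is heptane.
There is one C=C double bond, indicated by the ending -ene.
Number the chain so that numbering from this end puts the double bond at C-3 rather than C-4.
This places the double bond between C-3 and C-4; a fluoro group at C-2; iodo groups at C-5 and C-7.
Prefixes are listed alphabetically: fluoro, iodo.
The name is 2-fluoro-5,7-diiodohept-3-ene.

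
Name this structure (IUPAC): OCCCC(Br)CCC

4-bromoheptan-1-ol

The longest chain bearing the –OH group is 7 carbons long (heptane).
The principal characteristic group is an alcohol (–OH), named with the suffix -ol.
Number the chain so that numbering from this end puts the hydroxyl group at C-1 rather than C-7.
This places the hydroxyl at C-1; a bromo group at C-4.
The name is 4-bromoheptan-1-ol.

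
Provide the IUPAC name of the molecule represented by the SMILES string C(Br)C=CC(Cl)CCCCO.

8-bromo-5-chlorooct-6-en-1-ol

The longest carbon chain that includes the –OH group and the multiple bond has 8 carbons, so the parent hydride is octane.
The highest-priority functional group is an alcohol (–OH), so the name ends in -ol.
The chain contains a C=C double bond, so the unsaturation ending is -ene.
Choose the numbering such that numbering from this end puts the hydroxyl group at C-1 rather than C-8.
This places the hydroxyl at C-1; the double bond between C-6 and C-7; a bromo group at C-8; a chloro group at C-5.
The substituents are ordered alphabetically, ignoring any di-/tri- multipliers.
Putting it together: 8-bromo-5-chlorooct-6-en-1-ol.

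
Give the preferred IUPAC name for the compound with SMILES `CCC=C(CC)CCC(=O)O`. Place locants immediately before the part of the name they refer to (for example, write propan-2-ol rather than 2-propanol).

The longest carbon chain that includes the –COOH group and the multiple bond has 7 carbons, so the parent hydride is heptane.
The highest-priority functional group is a carboxylic acid (terminal –COOH), so the name ends in -oic acid.
There is one C=C double bond, indicated by the ending -ene.
Choose the numbering such that the carboxylic acid carbon is C-1 by definition.
This places the double bond between C-4 and C-5; an ethyl group at C-4.
Putting it together: 4-ethylhept-4-enoic acid.

4-ethylhept-4-enoic acid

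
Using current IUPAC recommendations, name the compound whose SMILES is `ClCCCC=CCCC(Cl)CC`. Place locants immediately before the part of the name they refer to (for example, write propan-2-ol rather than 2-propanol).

1,8-dichlorodec-4-ene

The longest carbon chain that includes the multiple bond has 10 carbons, so the parent hydride is decane.
A C=C double bond in the chain gives the infix -ene-.
Number the chain so that numbering from this end puts the double bond at C-4 rather than C-6.
With this numbering: the double bond between C-4 and C-5; chloro groups at C-1 and C-8.
The name is 1,8-dichlorodec-4-ene.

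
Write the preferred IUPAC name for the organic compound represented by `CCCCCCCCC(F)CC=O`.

3-fluoroundecanal

Counting along the main chain through the –CHO group gives 11 carbons: the parent is undecane.
The highest-priority functional group is an aldehyde (terminal –CHO), so the name ends in -al.
Number the chain so that the aldehyde carbon is C-1 by definition.
That gives a fluoro group at C-3.
Putting it together: 3-fluoroundecanal.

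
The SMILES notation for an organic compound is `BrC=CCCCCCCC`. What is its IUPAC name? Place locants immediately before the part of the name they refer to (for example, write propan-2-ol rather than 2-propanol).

1-bromonon-1-ene

Counting along the main chain through the multiple bond gives 9 carbons: the parent is nonane.
The chain contains a C=C double bond, so the unsaturation ending is -ene.
The numbering direction is chosen so that numbering from this end puts the double bond at C-1 rather than C-8.
This places the double bond between C-1 and C-2; a bromo group at C-1.
Assembling the pieces gives 1-bromonon-1-ene.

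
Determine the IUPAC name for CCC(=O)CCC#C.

The longest carbon chain that includes the carbonyl and the multiple bond has 7 carbons, so the parent hydride is heptane.
The principal characteristic group is a ketone (C=O on an internal carbon), named with the suffix -one.
There is one C≡C triple bond, indicated by the ending -yne.
Choose the numbering such that numbering from this end puts the carbonyl group at C-3 rather than C-5.
With this numbering: the carbonyl at C-3; the triple bond between C-6 and C-7.
Assembling the pieces gives hept-6-yn-3-one.

hept-6-yn-3-one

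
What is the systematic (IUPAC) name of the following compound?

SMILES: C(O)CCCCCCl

6-chlorohexan-1-ol

Counting along the main chain through the –OH group gives 6 carbons: the parent is hexane.
The highest-priority functional group is an alcohol (–OH), so the name ends in -ol.
The numbering direction is chosen so that numbering from this end puts the hydroxyl group at C-1 rather than C-6.
That gives the hydroxyl at C-1; a chloro group at C-6.
Putting it together: 6-chlorohexan-1-ol.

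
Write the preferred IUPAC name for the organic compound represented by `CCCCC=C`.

hex-1-ene

The longest carbon chain that includes the multiple bond has 6 carbons, so the parent hydride is hexane.
A C=C double bond in the chain gives the infix -ene-.
The numbering direction is chosen so that numbering from this end puts the double bond at C-1 rather than C-5.
This places the double bond between C-1 and C-2.
Assembling the pieces gives hex-1-ene.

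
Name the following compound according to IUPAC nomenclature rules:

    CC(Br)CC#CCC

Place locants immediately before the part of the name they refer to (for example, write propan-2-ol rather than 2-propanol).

6-bromohept-3-yne

The longest chain bearing the multiple bond is 7 carbons long (heptane).
There is one C≡C triple bond, indicated by the ending -yne.
The numbering direction is chosen so that numbering from this end puts the triple bond at C-3 rather than C-4.
That gives the triple bond between C-3 and C-4; a bromo group at C-6.
The name is 6-bromohept-3-yne.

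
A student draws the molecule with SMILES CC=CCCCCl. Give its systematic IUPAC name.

The longest chain bearing the multiple bond is 6 carbons long (hexane).
A C=C double bond in the chain gives the infix -ene-.
Choose the numbering such that numbering from this end puts the double bond at C-2 rather than C-4.
With this numbering: the double bond between C-2 and C-3; a chloro group at C-6.
Putting it together: 6-chlorohex-2-ene.

6-chlorohex-2-ene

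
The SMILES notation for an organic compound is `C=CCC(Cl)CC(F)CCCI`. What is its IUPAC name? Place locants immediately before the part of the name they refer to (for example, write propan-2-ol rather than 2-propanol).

The longest chain bearing the multiple bond is 9 carbons long (nonane).
A C=C double bond in the chain gives the infix -ene-.
Choose the numbering such that numbering from this end puts the double bond at C-1 rather than C-8.
That gives the double bond between C-1 and C-2; a chloro group at C-4; a fluoro group at C-6; an iodo group at C-9.
Substituent prefixes are cited in alphabetical order (multiplying prefixes like di-/tri- are ignored for ordering).
Putting it together: 4-chloro-6-fluoro-9-iodonon-1-ene.

4-chloro-6-fluoro-9-iodonon-1-ene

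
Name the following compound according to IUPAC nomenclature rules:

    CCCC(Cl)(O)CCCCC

Counting along the main chain through the –OH group gives 9 carbons: the parent is nonane.
The principal characteristic group is an alcohol (–OH), named with the suffix -ol.
Choose the numbering such that numbering from this end puts the hydroxyl group at C-4 rather than C-6.
That gives the hydroxyl at C-4; a chloro group at C-4.
Putting it together: 4-chlorononan-4-ol.

4-chlorononan-4-ol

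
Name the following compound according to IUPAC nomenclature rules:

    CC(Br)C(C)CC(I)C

2-bromo-5-iodo-3-methylhexane

The longest continuous carbon chain has 6 atoms, so the parent hydride is hexane.
Number the chain so that the substituent locant set {2,3,5} is lower than {2,4,5} at the first point of difference.
With this numbering: a bromo group at C-2; an iodo group at C-5; a methyl group at C-3.
The substituents are ordered alphabetically, ignoring any di-/tri- multipliers.
Putting it together: 2-bromo-5-iodo-3-methylhexane.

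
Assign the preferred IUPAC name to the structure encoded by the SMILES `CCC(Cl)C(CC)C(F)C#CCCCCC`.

3-chloro-4-ethyl-5-fluorododec-6-yne

Counting along the main chain through the multiple bond gives 12 carbons: the parent is dodecane.
The chain contains a C≡C triple bond, so the unsaturation ending is -yne.
Number the chain so that the substituent locant set {3,4,5} is lower than {8,9,10} at the first point of difference.
This places the triple bond between C-6 and C-7; a chloro group at C-3; an ethyl group at C-4; a fluoro group at C-5.
The substituents are ordered alphabetically, ignoring any di-/tri- multipliers.
Assembling the pieces gives 3-chloro-4-ethyl-5-fluorododec-6-yne.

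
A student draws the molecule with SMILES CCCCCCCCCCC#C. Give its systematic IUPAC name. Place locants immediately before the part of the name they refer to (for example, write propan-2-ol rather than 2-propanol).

dodec-1-yne

The longest carbon chain that includes the multiple bond has 12 carbons, so the parent hydride is dodecane.
There is one C≡C triple bond, indicated by the ending -yne.
Number the chain so that numbering from this end puts the triple bond at C-1 rather than C-11.
With this numbering: the triple bond between C-1 and C-2.
Putting it together: dodec-1-yne.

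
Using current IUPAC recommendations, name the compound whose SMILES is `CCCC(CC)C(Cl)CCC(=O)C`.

Counting along the main chain through the carbonyl gives 9 carbons: the parent is nonane.
The principal characteristic group is a ketone (C=O on an internal carbon), named with the suffix -one.
Choose the numbering such that numbering from this end puts the carbonyl group at C-2 rather than C-8.
With this numbering: the carbonyl at C-2; a chloro group at C-5; an ethyl group at C-6.
Prefixes are listed alphabetically: chloro, ethyl.
The name is 5-chloro-6-ethylnonan-2-one.

5-chloro-6-ethylnonan-2-one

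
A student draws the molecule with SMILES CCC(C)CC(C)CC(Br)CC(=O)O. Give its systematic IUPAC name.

3-bromo-5,7-dimethylnonanoic acid

The longest carbon chain that includes the –COOH group has 9 carbons, so the parent hydride is nonane.
The highest-priority functional group is a carboxylic acid (terminal –COOH), so the name ends in -oic acid.
The numbering direction is chosen so that the carboxylic acid carbon is C-1 by definition.
That gives a bromo group at C-3; methyl groups at C-5 and C-7.
Substituent prefixes are cited in alphabetical order (multiplying prefixes like di-/tri- are ignored for ordering).
Assembling the pieces gives 3-bromo-5,7-dimethylnonanoic acid.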